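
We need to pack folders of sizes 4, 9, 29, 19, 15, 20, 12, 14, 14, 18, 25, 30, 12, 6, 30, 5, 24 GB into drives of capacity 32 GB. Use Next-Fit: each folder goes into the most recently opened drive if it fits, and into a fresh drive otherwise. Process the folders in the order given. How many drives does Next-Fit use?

drive 1: place 4 GB, 28 GB left
drive 1: place 9 GB, 19 GB left
drive 2: place 29 GB, 3 GB left
drive 3: place 19 GB, 13 GB left
drive 4: place 15 GB, 17 GB left
drive 5: place 20 GB, 12 GB left
drive 5: place 12 GB, 0 GB left
drive 6: place 14 GB, 18 GB left
drive 6: place 14 GB, 4 GB left
drive 7: place 18 GB, 14 GB left
drive 8: place 25 GB, 7 GB left
drive 9: place 30 GB, 2 GB left
drive 10: place 12 GB, 20 GB left
drive 10: place 6 GB, 14 GB left
drive 11: place 30 GB, 2 GB left
drive 12: place 5 GB, 27 GB left
drive 12: place 24 GB, 3 GB left
Final drives: [4,9] [29] [19] [15] [20,12] [14,14] [18] [25] [30] [12,6] [30] [5,24].

12 drives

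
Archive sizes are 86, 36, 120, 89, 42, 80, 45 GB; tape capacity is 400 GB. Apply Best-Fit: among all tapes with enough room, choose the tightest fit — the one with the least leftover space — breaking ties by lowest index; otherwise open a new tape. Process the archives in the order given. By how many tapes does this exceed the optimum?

0

Best-Fit: [86,36,120,89,42] [80,45] → 2 tapes.
Total size 498 GB; any packing needs at least ⌈498/400⌉ = 2 tapes.
So 2 is already optimal.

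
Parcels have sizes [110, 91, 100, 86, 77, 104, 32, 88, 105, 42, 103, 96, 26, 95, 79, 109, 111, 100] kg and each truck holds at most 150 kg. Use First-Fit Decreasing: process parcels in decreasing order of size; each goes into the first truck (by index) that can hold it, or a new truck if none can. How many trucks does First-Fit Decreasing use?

15 trucks

Sorted descending: 111, 110, 109, 105, 104, 103, 100, 100, 96, 95, 91, 88, 86, 79, 77, 42, 32, 26.
Put 111 kg in truck 1; 39 kg remain.
Put 110 kg in truck 2; 40 kg remain.
Put 109 kg in truck 3; 41 kg remain.
Put 105 kg in truck 4; 45 kg remain.
Put 104 kg in truck 5; 46 kg remain.
Put 103 kg in truck 6; 47 kg remain.
Put 100 kg in truck 7; 50 kg remain.
Put 100 kg in truck 8; 50 kg remain.
Put 96 kg in truck 9; 54 kg remain.
Put 95 kg in truck 10; 55 kg remain.
Put 91 kg in truck 11; 59 kg remain.
Put 88 kg in truck 12; 62 kg remain.
Put 86 kg in truck 13; 64 kg remain.
Put 79 kg in truck 14; 71 kg remain.
Put 77 kg in truck 15; 73 kg remain.
Put 42 kg in truck 4; 3 kg remain.
Put 32 kg in truck 1; 7 kg remain.
Put 26 kg in truck 2; 14 kg remain.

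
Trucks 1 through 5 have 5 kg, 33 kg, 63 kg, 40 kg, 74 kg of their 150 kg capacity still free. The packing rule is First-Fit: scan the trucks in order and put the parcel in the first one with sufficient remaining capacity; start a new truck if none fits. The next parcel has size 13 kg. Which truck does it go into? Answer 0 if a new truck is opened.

Trucks with room: truck 2 (33 kg), truck 3 (63 kg), truck 4 (40 kg), truck 5 (74 kg).
The first with room is truck 2.

2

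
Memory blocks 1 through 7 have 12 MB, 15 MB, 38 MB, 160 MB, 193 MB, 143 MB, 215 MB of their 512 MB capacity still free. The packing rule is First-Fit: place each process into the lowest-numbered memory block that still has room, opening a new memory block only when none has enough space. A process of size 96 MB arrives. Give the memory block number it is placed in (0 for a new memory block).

4

Memory blocks with room: memory block 4 (160 MB), memory block 5 (193 MB), memory block 6 (143 MB), memory block 7 (215 MB).
The first with room is memory block 4.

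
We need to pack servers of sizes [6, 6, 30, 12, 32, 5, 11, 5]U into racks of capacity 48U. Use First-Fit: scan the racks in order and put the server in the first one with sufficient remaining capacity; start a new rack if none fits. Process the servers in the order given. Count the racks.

3 racks

6U → rack 1 (remaining 42U)
6U → rack 1 (remaining 36U)
30U → rack 1 (remaining 6U)
12U → rack 2 (remaining 36U)
32U → rack 2 (remaining 4U)
5U → rack 1 (remaining 1U)
11U → rack 3 (remaining 37U)
5U → rack 3 (remaining 32U)
Final racks: [6,6,30,5] [12,32] [11,5].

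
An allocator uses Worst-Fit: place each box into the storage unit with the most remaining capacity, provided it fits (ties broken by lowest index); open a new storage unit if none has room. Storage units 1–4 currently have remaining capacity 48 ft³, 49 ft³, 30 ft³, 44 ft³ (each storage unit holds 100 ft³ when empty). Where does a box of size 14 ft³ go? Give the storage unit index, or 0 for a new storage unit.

2

Storage units with room: storage unit 1 (48 ft³), storage unit 2 (49 ft³), storage unit 3 (30 ft³), storage unit 4 (44 ft³).
Most room is storage unit 2 with 49 ft³ free.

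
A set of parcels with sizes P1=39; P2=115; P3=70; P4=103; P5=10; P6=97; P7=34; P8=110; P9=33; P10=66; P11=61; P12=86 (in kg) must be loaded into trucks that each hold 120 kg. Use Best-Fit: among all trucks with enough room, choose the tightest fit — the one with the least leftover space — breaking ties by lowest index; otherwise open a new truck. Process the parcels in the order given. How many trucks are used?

9

P1 (39 kg) → truck 1 (remaining 81 kg)
P2 (115 kg) → truck 2 (remaining 5 kg)
P3 (70 kg) → truck 1 (remaining 11 kg)
P4 (103 kg) → truck 3 (remaining 17 kg)
P5 (10 kg) → truck 1 (remaining 1 kg)
P6 (97 kg) → truck 4 (remaining 23 kg)
P7 (34 kg) → truck 5 (remaining 86 kg)
P8 (110 kg) → truck 6 (remaining 10 kg)
P9 (33 kg) → truck 5 (remaining 53 kg)
P10 (66 kg) → truck 7 (remaining 54 kg)
P11 (61 kg) → truck 8 (remaining 59 kg)
P12 (86 kg) → truck 9 (remaining 34 kg)
Final trucks: [39,70,10] [115] [103] [97] [34,33] [110] [66] [61] [86].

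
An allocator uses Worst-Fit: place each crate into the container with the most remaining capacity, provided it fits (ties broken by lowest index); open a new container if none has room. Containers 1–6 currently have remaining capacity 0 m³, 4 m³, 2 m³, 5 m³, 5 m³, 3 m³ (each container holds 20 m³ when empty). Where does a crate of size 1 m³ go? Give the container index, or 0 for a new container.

Containers with room: container 2 (4 m³), container 3 (2 m³), container 4 (5 m³), container 5 (5 m³), container 6 (3 m³).
Most room is container 4 with 5 m³ free.

4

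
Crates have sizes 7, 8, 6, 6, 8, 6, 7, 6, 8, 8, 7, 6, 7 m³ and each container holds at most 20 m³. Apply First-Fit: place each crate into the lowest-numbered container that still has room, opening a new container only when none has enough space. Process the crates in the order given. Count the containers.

5 containers

7 m³ → container 1 (remaining 13 m³)
8 m³ → container 1 (remaining 5 m³)
6 m³ → container 2 (remaining 14 m³)
6 m³ → container 2 (remaining 8 m³)
8 m³ → container 2 (remaining 0 m³)
6 m³ → container 3 (remaining 14 m³)
7 m³ → container 3 (remaining 7 m³)
6 m³ → container 3 (remaining 1 m³)
8 m³ → container 4 (remaining 12 m³)
8 m³ → container 4 (remaining 4 m³)
7 m³ → container 5 (remaining 13 m³)
6 m³ → container 5 (remaining 7 m³)
7 m³ → container 5 (remaining 0 m³)
Final containers: [7,8] [6,6,8] [6,7,6] [8,8] [7,6,7].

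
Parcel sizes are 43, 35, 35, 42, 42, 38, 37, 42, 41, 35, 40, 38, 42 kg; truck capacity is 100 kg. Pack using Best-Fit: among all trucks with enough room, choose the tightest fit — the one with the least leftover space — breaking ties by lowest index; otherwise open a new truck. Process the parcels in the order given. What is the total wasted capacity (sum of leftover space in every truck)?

truck 1: place 43 kg, 57 kg left
truck 1: place 35 kg, 22 kg left
truck 2: place 35 kg, 65 kg left
truck 2: place 42 kg, 23 kg left
truck 3: place 42 kg, 58 kg left
truck 3: place 38 kg, 20 kg left
truck 4: place 37 kg, 63 kg left
truck 4: place 42 kg, 21 kg left
truck 5: place 41 kg, 59 kg left
truck 5: place 35 kg, 24 kg left
truck 6: place 40 kg, 60 kg left
truck 6: place 38 kg, 22 kg left
truck 7: place 42 kg, 58 kg left
7 trucks × 100 kg = 700 kg; used 510 kg; unused 190 kg.

190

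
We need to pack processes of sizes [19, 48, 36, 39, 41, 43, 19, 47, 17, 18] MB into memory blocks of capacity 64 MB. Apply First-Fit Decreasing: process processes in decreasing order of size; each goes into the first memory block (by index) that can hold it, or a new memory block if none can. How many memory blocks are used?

6

Sorted descending: 48, 47, 43, 41, 39, 36, 19, 19, 18, 17.
memory block 1: place 48 MB, 16 MB left
memory block 2: place 47 MB, 17 MB left
memory block 3: place 43 MB, 21 MB left
memory block 4: place 41 MB, 23 MB left
memory block 5: place 39 MB, 25 MB left
memory block 6: place 36 MB, 28 MB left
memory block 3: place 19 MB, 2 MB left
memory block 4: place 19 MB, 4 MB left
memory block 5: place 18 MB, 7 MB left
memory block 2: place 17 MB, 0 MB left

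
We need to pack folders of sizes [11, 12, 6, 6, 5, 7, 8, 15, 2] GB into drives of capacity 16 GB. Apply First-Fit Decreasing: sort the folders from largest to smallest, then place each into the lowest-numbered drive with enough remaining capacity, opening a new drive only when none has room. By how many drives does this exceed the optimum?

First-Fit Decreasing: [15] [12,2] [11,5] [8,7] [6,6] → 5 drives.
Total size 72 GB; any packing needs at least ⌈72/16⌉ = 5 drives.
So 5 is already optimal.

0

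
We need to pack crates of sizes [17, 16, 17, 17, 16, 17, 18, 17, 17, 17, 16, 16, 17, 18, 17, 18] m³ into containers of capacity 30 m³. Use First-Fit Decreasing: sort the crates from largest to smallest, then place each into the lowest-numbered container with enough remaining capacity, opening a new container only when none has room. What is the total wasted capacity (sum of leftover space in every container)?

209

Sorted descending: 18, 18, 18, 17, 17, 17, 17, 17, 17, 17, 17, 17, 16, 16, 16, 16.
Put 18 m³ in container 1; 12 m³ remain.
Put 18 m³ in container 2; 12 m³ remain.
Put 18 m³ in container 3; 12 m³ remain.
Put 17 m³ in container 4; 13 m³ remain.
Put 17 m³ in container 5; 13 m³ remain.
Put 17 m³ in container 6; 13 m³ remain.
Put 17 m³ in container 7; 13 m³ remain.
Put 17 m³ in container 8; 13 m³ remain.
Put 17 m³ in container 9; 13 m³ remain.
Put 17 m³ in container 10; 13 m³ remain.
Put 17 m³ in container 11; 13 m³ remain.
Put 17 m³ in container 12; 13 m³ remain.
Put 16 m³ in container 13; 14 m³ remain.
Put 16 m³ in container 14; 14 m³ remain.
Put 16 m³ in container 15; 14 m³ remain.
Put 16 m³ in container 16; 14 m³ remain.
16 containers × 30 m³ = 480 m³; used 271 m³; unused 209 m³.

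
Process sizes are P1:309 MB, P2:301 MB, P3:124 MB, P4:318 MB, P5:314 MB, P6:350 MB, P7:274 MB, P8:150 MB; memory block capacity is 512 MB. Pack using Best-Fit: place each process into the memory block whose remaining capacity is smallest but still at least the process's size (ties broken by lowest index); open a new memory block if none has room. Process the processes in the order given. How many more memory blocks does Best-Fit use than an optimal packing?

Best-Fit: [309,124] [301] [318] [314] [350,150] [274] → 6 memory blocks.
6 processes exceed 256 MB (half the capacity), and no two of those can share a memory block, so at least 6 memory blocks are needed.
So 6 is already optimal.

0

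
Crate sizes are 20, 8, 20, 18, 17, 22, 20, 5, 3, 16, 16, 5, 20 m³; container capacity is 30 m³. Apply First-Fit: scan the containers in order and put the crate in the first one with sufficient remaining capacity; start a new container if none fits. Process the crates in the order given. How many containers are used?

9

container 1: place 20 m³, 10 m³ left
container 1: place 8 m³, 2 m³ left
container 2: place 20 m³, 10 m³ left
container 3: place 18 m³, 12 m³ left
container 4: place 17 m³, 13 m³ left
container 5: place 22 m³, 8 m³ left
container 6: place 20 m³, 10 m³ left
container 2: place 5 m³, 5 m³ left
container 2: place 3 m³, 2 m³ left
container 7: place 16 m³, 14 m³ left
container 8: place 16 m³, 14 m³ left
container 3: place 5 m³, 7 m³ left
container 9: place 20 m³, 10 m³ left
Final containers: [20,8] [20,5,3] [18,5] [17] [22] [20] [16] [16] [20].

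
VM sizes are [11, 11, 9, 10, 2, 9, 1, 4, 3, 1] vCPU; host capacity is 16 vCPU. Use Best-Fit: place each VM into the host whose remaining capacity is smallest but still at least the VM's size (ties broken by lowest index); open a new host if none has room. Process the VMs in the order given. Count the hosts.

11 vCPU → host 1 (remaining 5 vCPU)
11 vCPU → host 2 (remaining 5 vCPU)
9 vCPU → host 3 (remaining 7 vCPU)
10 vCPU → host 4 (remaining 6 vCPU)
2 vCPU → host 1 (remaining 3 vCPU)
9 vCPU → host 5 (remaining 7 vCPU)
1 vCPU → host 1 (remaining 2 vCPU)
4 vCPU → host 2 (remaining 1 vCPU)
3 vCPU → host 4 (remaining 3 vCPU)
1 vCPU → host 2 (remaining 0 vCPU)
Final hosts: [11,2,1] [11,4,1] [9] [10,3] [9].

5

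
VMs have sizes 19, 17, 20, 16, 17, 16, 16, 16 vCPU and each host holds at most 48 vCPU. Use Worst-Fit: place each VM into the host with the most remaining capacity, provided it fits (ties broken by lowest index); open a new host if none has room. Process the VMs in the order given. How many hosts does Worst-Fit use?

host 1: place 19 vCPU, 29 vCPU left
host 1: place 17 vCPU, 12 vCPU left
host 2: place 20 vCPU, 28 vCPU left
host 2: place 16 vCPU, 12 vCPU left
host 3: place 17 vCPU, 31 vCPU left
host 3: place 16 vCPU, 15 vCPU left
host 4: place 16 vCPU, 32 vCPU left
host 4: place 16 vCPU, 16 vCPU left
Final hosts: [19,17] [20,16] [17,16] [16,16].

4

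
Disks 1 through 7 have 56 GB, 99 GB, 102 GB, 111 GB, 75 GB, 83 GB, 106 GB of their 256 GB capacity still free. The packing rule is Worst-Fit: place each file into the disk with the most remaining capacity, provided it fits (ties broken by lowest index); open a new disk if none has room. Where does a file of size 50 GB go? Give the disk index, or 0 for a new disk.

Disks with room: disk 1 (56 GB), disk 2 (99 GB), disk 3 (102 GB), disk 4 (111 GB), disk 5 (75 GB), disk 6 (83 GB), disk 7 (106 GB).
Most room is disk 4 with 111 GB free.

4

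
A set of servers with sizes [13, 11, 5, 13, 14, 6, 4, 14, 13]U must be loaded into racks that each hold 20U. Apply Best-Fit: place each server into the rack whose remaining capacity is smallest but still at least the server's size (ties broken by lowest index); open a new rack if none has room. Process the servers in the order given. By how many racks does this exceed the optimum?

Best-Fit: [13,5] [11] [13,4] [14,6] [14] [13] → 6 racks.
6 servers exceed 10U (half the capacity), and no two of those can share a rack, so at least 6 racks are needed.
So 6 is already optimal.

0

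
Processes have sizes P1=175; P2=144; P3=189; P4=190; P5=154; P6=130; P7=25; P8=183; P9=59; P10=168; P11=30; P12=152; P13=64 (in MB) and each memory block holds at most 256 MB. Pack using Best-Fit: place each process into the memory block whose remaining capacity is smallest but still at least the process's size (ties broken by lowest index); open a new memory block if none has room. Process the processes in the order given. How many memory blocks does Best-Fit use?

memory block 1: place P1 (175 MB), 81 MB left
memory block 2: place P2 (144 MB), 112 MB left
memory block 3: place P3 (189 MB), 67 MB left
memory block 4: place P4 (190 MB), 66 MB left
memory block 5: place P5 (154 MB), 102 MB left
memory block 6: place P6 (130 MB), 126 MB left
memory block 4: place P7 (25 MB), 41 MB left
memory block 7: place P8 (183 MB), 73 MB left
memory block 3: place P9 (59 MB), 8 MB left
memory block 8: place P10 (168 MB), 88 MB left
memory block 4: place P11 (30 MB), 11 MB left
memory block 9: place P12 (152 MB), 104 MB left
memory block 7: place P13 (64 MB), 9 MB left
Final memory blocks: [175] [144] [189,59] [190,25,30] [154] [130] [183,64] [168] [152].

9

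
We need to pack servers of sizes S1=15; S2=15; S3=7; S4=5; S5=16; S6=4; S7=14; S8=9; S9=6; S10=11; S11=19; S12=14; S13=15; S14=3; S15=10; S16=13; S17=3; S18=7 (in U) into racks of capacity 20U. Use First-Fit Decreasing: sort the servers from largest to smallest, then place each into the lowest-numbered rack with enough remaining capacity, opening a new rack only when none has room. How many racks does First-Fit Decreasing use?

Sorted descending: 19, 16, 15, 15, 15, 14, 14, 13, 11, 10, 9, 7, 7, 6, 5, 4, 3, 3.
rack 1: place 19U, 1U left
rack 2: place 16U, 4U left
rack 3: place 15U, 5U left
rack 4: place 15U, 5U left
rack 5: place 15U, 5U left
rack 6: place 14U, 6U left
rack 7: place 14U, 6U left
rack 8: place 13U, 7U left
rack 9: place 11U, 9U left
rack 10: place 10U, 10U left
rack 9: place 9U, 0U left
rack 8: place 7U, 0U left
rack 10: place 7U, 3U left
rack 6: place 6U, 0U left
rack 3: place 5U, 0U left
rack 2: place 4U, 0U left
rack 4: place 3U, 2U left
rack 5: place 3U, 2U left
Final racks: [19] [16,4] [15,5] [15,3] [15,3] [14,6] [14] [13,7] [11,9] [10,7].

10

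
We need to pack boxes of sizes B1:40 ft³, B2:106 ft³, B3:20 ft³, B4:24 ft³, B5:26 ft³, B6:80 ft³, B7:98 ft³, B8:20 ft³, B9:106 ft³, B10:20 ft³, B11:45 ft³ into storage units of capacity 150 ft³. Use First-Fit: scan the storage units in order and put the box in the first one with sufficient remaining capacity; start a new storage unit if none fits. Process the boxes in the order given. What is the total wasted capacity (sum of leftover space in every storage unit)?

165

storage unit 1: place B1 (40 ft³), 110 ft³ left
storage unit 1: place B2 (106 ft³), 4 ft³ left
storage unit 2: place B3 (20 ft³), 130 ft³ left
storage unit 2: place B4 (24 ft³), 106 ft³ left
storage unit 2: place B5 (26 ft³), 80 ft³ left
storage unit 2: place B6 (80 ft³), 0 ft³ left
storage unit 3: place B7 (98 ft³), 52 ft³ left
storage unit 3: place B8 (20 ft³), 32 ft³ left
storage unit 4: place B9 (106 ft³), 44 ft³ left
storage unit 3: place B10 (20 ft³), 12 ft³ left
storage unit 5: place B11 (45 ft³), 105 ft³ left
5 storage units × 150 ft³ = 750 ft³; used 585 ft³; unused 165 ft³.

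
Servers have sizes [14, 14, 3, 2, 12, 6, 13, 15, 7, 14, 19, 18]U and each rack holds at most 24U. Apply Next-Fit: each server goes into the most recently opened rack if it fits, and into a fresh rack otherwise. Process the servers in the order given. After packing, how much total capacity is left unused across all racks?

55

14U → rack 1 (remaining 10U)
14U → rack 2 (remaining 10U)
3U → rack 2 (remaining 7U)
2U → rack 2 (remaining 5U)
12U → rack 3 (remaining 12U)
6U → rack 3 (remaining 6U)
13U → rack 4 (remaining 11U)
15U → rack 5 (remaining 9U)
7U → rack 5 (remaining 2U)
14U → rack 6 (remaining 10U)
19U → rack 7 (remaining 5U)
18U → rack 8 (remaining 6U)
8 racks × 24U = 192U; used 137U; unused 55U.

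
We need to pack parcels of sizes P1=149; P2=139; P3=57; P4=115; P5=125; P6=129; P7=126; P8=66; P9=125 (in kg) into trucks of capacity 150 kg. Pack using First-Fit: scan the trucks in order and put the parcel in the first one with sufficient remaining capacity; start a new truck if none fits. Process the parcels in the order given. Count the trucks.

truck 1: place P1 (149 kg), 1 kg left
truck 2: place P2 (139 kg), 11 kg left
truck 3: place P3 (57 kg), 93 kg left
truck 4: place P4 (115 kg), 35 kg left
truck 5: place P5 (125 kg), 25 kg left
truck 6: place P6 (129 kg), 21 kg left
truck 7: place P7 (126 kg), 24 kg left
truck 3: place P8 (66 kg), 27 kg left
truck 8: place P9 (125 kg), 25 kg left

8 trucks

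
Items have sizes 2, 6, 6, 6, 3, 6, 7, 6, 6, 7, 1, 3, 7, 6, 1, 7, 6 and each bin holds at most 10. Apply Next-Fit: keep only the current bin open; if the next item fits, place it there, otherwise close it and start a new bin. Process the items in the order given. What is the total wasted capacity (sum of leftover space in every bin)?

2 → bin 1 (remaining 8)
6 → bin 1 (remaining 2)
6 → bin 2 (remaining 4)
6 → bin 3 (remaining 4)
3 → bin 3 (remaining 1)
6 → bin 4 (remaining 4)
7 → bin 5 (remaining 3)
6 → bin 6 (remaining 4)
6 → bin 7 (remaining 4)
7 → bin 8 (remaining 3)
1 → bin 8 (remaining 2)
3 → bin 9 (remaining 7)
7 → bin 9 (remaining 0)
6 → bin 10 (remaining 4)
1 → bin 10 (remaining 3)
7 → bin 11 (remaining 3)
6 → bin 12 (remaining 4)
12 bins × 10 = 120; used 86; unused 34.

34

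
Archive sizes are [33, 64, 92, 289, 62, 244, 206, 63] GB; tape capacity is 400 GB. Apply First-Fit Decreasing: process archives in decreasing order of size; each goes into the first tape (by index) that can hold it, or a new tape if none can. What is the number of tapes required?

Sorted descending: 289, 244, 206, 92, 64, 63, 62, 33.
Put 289 GB in tape 1; 111 GB remain.
Put 244 GB in tape 2; 156 GB remain.
Put 206 GB in tape 3; 194 GB remain.
Put 92 GB in tape 1; 19 GB remain.
Put 64 GB in tape 2; 92 GB remain.
Put 63 GB in tape 2; 29 GB remain.
Put 62 GB in tape 3; 132 GB remain.
Put 33 GB in tape 3; 99 GB remain.
Final tapes: [289,92] [244,64,63] [206,62,33].

3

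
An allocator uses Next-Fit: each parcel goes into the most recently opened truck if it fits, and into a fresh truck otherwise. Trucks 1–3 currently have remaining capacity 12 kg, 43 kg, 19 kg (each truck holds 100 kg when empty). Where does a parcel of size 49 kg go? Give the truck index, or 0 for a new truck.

0

Next-Fit only looks at truck 3, which has 19 kg free.
49 kg does not fit, so a new truck is opened.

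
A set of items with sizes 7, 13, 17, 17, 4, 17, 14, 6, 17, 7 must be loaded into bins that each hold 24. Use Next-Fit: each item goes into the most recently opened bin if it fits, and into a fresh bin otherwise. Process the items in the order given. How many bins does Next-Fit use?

6

bin 1: place 7, 17 left
bin 1: place 13, 4 left
bin 2: place 17, 7 left
bin 3: place 17, 7 left
bin 3: place 4, 3 left
bin 4: place 17, 7 left
bin 5: place 14, 10 left
bin 5: place 6, 4 left
bin 6: place 17, 7 left
bin 6: place 7, 0 left
Final bins: [7,13] [17] [17,4] [17] [14,6] [17,7].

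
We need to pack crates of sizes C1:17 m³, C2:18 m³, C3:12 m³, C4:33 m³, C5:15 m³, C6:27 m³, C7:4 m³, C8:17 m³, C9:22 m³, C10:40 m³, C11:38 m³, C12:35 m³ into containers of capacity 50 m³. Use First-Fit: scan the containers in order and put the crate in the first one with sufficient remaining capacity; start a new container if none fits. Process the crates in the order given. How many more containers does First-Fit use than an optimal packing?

1

First-Fit: [17,18,12] [33,15] [27,4,17] [22] [40] [38] [35] → 7 containers.
Total size 278 m³; any packing needs at least ⌈278/50⌉ = 6 containers.
An optimal packing achieves that bound: [40,4] [38,12] [35,15] [33,17] [27,22] [18,17] → 6 containers.
Excess: 7 − 6 = 1.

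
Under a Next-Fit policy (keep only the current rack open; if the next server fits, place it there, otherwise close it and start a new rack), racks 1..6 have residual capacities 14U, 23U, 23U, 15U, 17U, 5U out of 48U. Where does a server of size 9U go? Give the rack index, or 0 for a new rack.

Next-Fit only looks at rack 6, which has 5U free.
9U does not fit, so a new rack is opened.

0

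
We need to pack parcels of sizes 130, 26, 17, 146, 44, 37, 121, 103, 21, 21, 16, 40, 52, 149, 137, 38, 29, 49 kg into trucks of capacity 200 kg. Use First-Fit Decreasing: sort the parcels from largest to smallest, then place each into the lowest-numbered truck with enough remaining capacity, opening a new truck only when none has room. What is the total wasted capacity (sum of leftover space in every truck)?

Sorted descending: 149, 146, 137, 130, 121, 103, 52, 49, 44, 40, 38, 37, 29, 26, 21, 21, 17, 16.
149 kg → truck 1 (remaining 51 kg)
146 kg → truck 2 (remaining 54 kg)
137 kg → truck 3 (remaining 63 kg)
130 kg → truck 4 (remaining 70 kg)
121 kg → truck 5 (remaining 79 kg)
103 kg → truck 6 (remaining 97 kg)
52 kg → truck 2 (remaining 2 kg)
49 kg → truck 1 (remaining 2 kg)
44 kg → truck 3 (remaining 19 kg)
40 kg → truck 4 (remaining 30 kg)
38 kg → truck 5 (remaining 41 kg)
37 kg → truck 5 (remaining 4 kg)
29 kg → truck 4 (remaining 1 kg)
26 kg → truck 6 (remaining 71 kg)
21 kg → truck 6 (remaining 50 kg)
21 kg → truck 6 (remaining 29 kg)
17 kg → truck 3 (remaining 2 kg)
16 kg → truck 6 (remaining 13 kg)
6 trucks × 200 kg = 1200 kg; used 1176 kg; unused 24 kg.

24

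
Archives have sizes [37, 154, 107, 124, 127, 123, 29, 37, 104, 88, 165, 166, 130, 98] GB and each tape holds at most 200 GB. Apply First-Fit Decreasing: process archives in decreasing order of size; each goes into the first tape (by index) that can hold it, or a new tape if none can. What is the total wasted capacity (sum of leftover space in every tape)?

Sorted descending: 166, 165, 154, 130, 127, 124, 123, 107, 104, 98, 88, 37, 37, 29.
Put 166 GB in tape 1; 34 GB remain.
Put 165 GB in tape 2; 35 GB remain.
Put 154 GB in tape 3; 46 GB remain.
Put 130 GB in tape 4; 70 GB remain.
Put 127 GB in tape 5; 73 GB remain.
Put 124 GB in tape 6; 76 GB remain.
Put 123 GB in tape 7; 77 GB remain.
Put 107 GB in tape 8; 93 GB remain.
Put 104 GB in tape 9; 96 GB remain.
Put 98 GB in tape 10; 102 GB remain.
Put 88 GB in tape 8; 5 GB remain.
Put 37 GB in tape 3; 9 GB remain.
Put 37 GB in tape 4; 33 GB remain.
Put 29 GB in tape 1; 5 GB remain.
10 tapes × 200 GB = 2000 GB; used 1489 GB; unused 511 GB.

511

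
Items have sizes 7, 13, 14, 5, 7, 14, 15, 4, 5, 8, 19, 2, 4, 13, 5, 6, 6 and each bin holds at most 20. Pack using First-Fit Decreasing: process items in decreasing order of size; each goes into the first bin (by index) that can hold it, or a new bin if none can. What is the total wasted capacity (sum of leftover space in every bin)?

13

Sorted descending: 19, 15, 14, 14, 13, 13, 8, 7, 7, 6, 6, 5, 5, 5, 4, 4, 2.
bin 1: place 19, 1 left
bin 2: place 15, 5 left
bin 3: place 14, 6 left
bin 4: place 14, 6 left
bin 5: place 13, 7 left
bin 6: place 13, 7 left
bin 7: place 8, 12 left
bin 5: place 7, 0 left
bin 6: place 7, 0 left
bin 3: place 6, 0 left
bin 4: place 6, 0 left
bin 2: place 5, 0 left
bin 7: place 5, 7 left
bin 7: place 5, 2 left
bin 8: place 4, 16 left
bin 8: place 4, 12 left
bin 7: place 2, 0 left
8 bins × 20 = 160; used 147; unused 13.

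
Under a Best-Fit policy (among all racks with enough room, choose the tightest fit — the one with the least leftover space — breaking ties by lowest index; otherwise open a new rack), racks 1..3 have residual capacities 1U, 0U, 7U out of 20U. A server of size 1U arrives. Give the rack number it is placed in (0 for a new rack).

Racks with room: rack 1 (1U), rack 3 (7U).
Tightest fit is rack 1 with 1U free.

1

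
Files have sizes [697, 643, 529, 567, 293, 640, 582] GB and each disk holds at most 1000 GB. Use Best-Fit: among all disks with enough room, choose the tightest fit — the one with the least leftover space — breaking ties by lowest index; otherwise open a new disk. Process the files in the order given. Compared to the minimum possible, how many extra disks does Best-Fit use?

0

Best-Fit: [697,293] [643] [529] [567] [640] [582] → 6 disks.
6 files exceed 500 GB (half the capacity), and no two of those can share a disk, so at least 6 disks are needed.
So 6 is already optimal.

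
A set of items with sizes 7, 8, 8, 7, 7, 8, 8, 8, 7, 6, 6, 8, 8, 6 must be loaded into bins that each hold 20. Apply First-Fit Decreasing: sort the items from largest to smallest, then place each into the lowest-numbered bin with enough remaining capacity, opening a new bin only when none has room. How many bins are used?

6

Sorted descending: 8, 8, 8, 8, 8, 8, 8, 7, 7, 7, 7, 6, 6, 6.
bin 1: place 8, 12 left
bin 1: place 8, 4 left
bin 2: place 8, 12 left
bin 2: place 8, 4 left
bin 3: place 8, 12 left
bin 3: place 8, 4 left
bin 4: place 8, 12 left
bin 4: place 7, 5 left
bin 5: place 7, 13 left
bin 5: place 7, 6 left
bin 6: place 7, 13 left
bin 5: place 6, 0 left
bin 6: place 6, 7 left
bin 6: place 6, 1 left
Final bins: [8,8] [8,8] [8,8] [8,7] [7,7,6] [7,6,6].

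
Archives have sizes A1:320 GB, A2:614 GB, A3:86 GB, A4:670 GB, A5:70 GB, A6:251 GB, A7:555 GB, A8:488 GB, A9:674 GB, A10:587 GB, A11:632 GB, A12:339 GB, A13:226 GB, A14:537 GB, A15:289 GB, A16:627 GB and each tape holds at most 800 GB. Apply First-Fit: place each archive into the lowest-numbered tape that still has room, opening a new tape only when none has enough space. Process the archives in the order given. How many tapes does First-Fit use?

11 tapes

tape 1: place A1 (320 GB), 480 GB left
tape 2: place A2 (614 GB), 186 GB left
tape 1: place A3 (86 GB), 394 GB left
tape 3: place A4 (670 GB), 130 GB left
tape 1: place A5 (70 GB), 324 GB left
tape 1: place A6 (251 GB), 73 GB left
tape 4: place A7 (555 GB), 245 GB left
tape 5: place A8 (488 GB), 312 GB left
tape 6: place A9 (674 GB), 126 GB left
tape 7: place A10 (587 GB), 213 GB left
tape 8: place A11 (632 GB), 168 GB left
tape 9: place A12 (339 GB), 461 GB left
tape 4: place A13 (226 GB), 19 GB left
tape 10: place A14 (537 GB), 263 GB left
tape 5: place A15 (289 GB), 23 GB left
tape 11: place A16 (627 GB), 173 GB left
Final tapes: [320,86,70,251] [614] [670] [555,226] [488,289] [674] [587] [632] [339] [537] [627].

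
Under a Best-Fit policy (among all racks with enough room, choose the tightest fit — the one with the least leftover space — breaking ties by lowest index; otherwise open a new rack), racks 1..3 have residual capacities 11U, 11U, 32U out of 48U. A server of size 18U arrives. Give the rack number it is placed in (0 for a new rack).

3

Racks with room: rack 3 (32U).
Tightest fit is rack 3 with 32U free.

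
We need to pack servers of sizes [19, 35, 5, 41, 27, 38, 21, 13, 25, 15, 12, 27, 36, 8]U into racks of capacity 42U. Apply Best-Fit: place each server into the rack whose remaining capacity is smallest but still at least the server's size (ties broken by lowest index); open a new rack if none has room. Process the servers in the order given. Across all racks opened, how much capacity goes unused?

56

Put 19U in rack 1; 23U remain.
Put 35U in rack 2; 7U remain.
Put 5U in rack 2; 2U remain.
Put 41U in rack 3; 1U remain.
Put 27U in rack 4; 15U remain.
Put 38U in rack 5; 4U remain.
Put 21U in rack 1; 2U remain.
Put 13U in rack 4; 2U remain.
Put 25U in rack 6; 17U remain.
Put 15U in rack 6; 2U remain.
Put 12U in rack 7; 30U remain.
Put 27U in rack 7; 3U remain.
Put 36U in rack 8; 6U remain.
Put 8U in rack 9; 34U remain.
9 racks × 42U = 378U; used 322U; unused 56U.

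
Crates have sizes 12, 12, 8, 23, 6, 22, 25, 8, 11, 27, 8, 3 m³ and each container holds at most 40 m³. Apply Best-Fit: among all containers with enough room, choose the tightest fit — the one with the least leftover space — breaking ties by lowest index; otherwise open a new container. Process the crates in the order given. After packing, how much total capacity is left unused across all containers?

Put 12 m³ in container 1; 28 m³ remain.
Put 12 m³ in container 1; 16 m³ remain.
Put 8 m³ in container 1; 8 m³ remain.
Put 23 m³ in container 2; 17 m³ remain.
Put 6 m³ in container 1; 2 m³ remain.
Put 22 m³ in container 3; 18 m³ remain.
Put 25 m³ in container 4; 15 m³ remain.
Put 8 m³ in container 4; 7 m³ remain.
Put 11 m³ in container 2; 6 m³ remain.
Put 27 m³ in container 5; 13 m³ remain.
Put 8 m³ in container 5; 5 m³ remain.
Put 3 m³ in container 5; 2 m³ remain.
5 containers × 40 m³ = 200 m³; used 165 m³; unused 35 m³.

35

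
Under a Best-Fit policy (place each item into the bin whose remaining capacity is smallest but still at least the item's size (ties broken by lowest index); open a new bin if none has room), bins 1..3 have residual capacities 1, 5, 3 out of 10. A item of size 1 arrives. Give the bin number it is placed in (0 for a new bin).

1

Bins with room: bin 1 (1), bin 2 (5), bin 3 (3).
Tightest fit is bin 1 with 1 free.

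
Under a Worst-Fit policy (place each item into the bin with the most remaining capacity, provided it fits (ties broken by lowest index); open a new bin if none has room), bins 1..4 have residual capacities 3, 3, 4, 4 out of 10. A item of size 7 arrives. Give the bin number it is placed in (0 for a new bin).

0

No bin has ≥ 7 free, so a new bin is opened.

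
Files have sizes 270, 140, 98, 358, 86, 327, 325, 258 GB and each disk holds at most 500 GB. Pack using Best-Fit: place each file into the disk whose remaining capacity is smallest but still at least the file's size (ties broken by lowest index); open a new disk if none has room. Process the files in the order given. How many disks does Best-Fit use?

5 disks

disk 1: place 270 GB, 230 GB left
disk 1: place 140 GB, 90 GB left
disk 2: place 98 GB, 402 GB left
disk 2: place 358 GB, 44 GB left
disk 1: place 86 GB, 4 GB left
disk 3: place 327 GB, 173 GB left
disk 4: place 325 GB, 175 GB left
disk 5: place 258 GB, 242 GB left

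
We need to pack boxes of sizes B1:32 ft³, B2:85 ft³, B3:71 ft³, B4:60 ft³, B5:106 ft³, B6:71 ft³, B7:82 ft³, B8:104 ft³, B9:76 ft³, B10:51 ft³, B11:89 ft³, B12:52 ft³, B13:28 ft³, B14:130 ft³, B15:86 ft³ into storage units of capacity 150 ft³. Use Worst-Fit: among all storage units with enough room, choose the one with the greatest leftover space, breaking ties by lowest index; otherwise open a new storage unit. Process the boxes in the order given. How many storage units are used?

storage unit 1: place B1 (32 ft³), 118 ft³ left
storage unit 1: place B2 (85 ft³), 33 ft³ left
storage unit 2: place B3 (71 ft³), 79 ft³ left
storage unit 2: place B4 (60 ft³), 19 ft³ left
storage unit 3: place B5 (106 ft³), 44 ft³ left
storage unit 4: place B6 (71 ft³), 79 ft³ left
storage unit 5: place B7 (82 ft³), 68 ft³ left
storage unit 6: place B8 (104 ft³), 46 ft³ left
storage unit 4: place B9 (76 ft³), 3 ft³ left
storage unit 5: place B10 (51 ft³), 17 ft³ left
storage unit 7: place B11 (89 ft³), 61 ft³ left
storage unit 7: place B12 (52 ft³), 9 ft³ left
storage unit 6: place B13 (28 ft³), 18 ft³ left
storage unit 8: place B14 (130 ft³), 20 ft³ left
storage unit 9: place B15 (86 ft³), 64 ft³ left
Final storage units: [32,85] [71,60] [106] [71,76] [82,51] [104,28] [89,52] [130] [86].

9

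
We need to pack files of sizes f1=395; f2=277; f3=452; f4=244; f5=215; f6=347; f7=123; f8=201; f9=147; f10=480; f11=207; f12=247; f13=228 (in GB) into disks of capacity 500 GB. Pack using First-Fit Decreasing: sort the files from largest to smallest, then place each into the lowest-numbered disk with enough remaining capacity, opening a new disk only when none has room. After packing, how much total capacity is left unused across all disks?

437

Sorted descending: 480, 452, 395, 347, 277, 247, 244, 228, 215, 207, 201, 147, 123.
Put 480 GB in disk 1; 20 GB remain.
Put 452 GB in disk 2; 48 GB remain.
Put 395 GB in disk 3; 105 GB remain.
Put 347 GB in disk 4; 153 GB remain.
Put 277 GB in disk 5; 223 GB remain.
Put 247 GB in disk 6; 253 GB remain.
Put 244 GB in disk 6; 9 GB remain.
Put 228 GB in disk 7; 272 GB remain.
Put 215 GB in disk 5; 8 GB remain.
Put 207 GB in disk 7; 65 GB remain.
Put 201 GB in disk 8; 299 GB remain.
Put 147 GB in disk 4; 6 GB remain.
Put 123 GB in disk 8; 176 GB remain.
8 disks × 500 GB = 4000 GB; used 3563 GB; unused 437 GB.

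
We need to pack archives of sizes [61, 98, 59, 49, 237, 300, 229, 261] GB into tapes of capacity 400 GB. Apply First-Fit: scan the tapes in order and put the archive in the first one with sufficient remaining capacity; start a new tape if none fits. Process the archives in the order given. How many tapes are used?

61 GB → tape 1 (remaining 339 GB)
98 GB → tape 1 (remaining 241 GB)
59 GB → tape 1 (remaining 182 GB)
49 GB → tape 1 (remaining 133 GB)
237 GB → tape 2 (remaining 163 GB)
300 GB → tape 3 (remaining 100 GB)
229 GB → tape 4 (remaining 171 GB)
261 GB → tape 5 (remaining 139 GB)

5 tapes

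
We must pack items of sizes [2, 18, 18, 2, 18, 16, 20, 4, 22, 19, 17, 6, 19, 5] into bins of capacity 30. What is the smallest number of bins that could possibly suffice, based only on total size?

Total size = 2 + 18 + 18 + 2 + 18 + 16 + 20 + 4 + 22 + 19 + 17 + 6 + 19 + 5 = 186.
⌈186 / 30⌉ = 7.

7 bins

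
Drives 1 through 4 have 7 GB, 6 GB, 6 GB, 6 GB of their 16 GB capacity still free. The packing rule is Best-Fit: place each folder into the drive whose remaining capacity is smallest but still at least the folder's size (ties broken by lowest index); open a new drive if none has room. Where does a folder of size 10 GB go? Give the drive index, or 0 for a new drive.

No drive has ≥ 10 GB free, so a new drive is opened.

0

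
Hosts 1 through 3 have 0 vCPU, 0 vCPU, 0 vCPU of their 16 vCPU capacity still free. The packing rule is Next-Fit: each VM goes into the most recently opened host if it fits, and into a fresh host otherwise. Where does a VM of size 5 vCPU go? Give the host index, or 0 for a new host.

0

Next-Fit only looks at host 3, which has 0 vCPU free.
5 vCPU does not fit, so a new host is opened.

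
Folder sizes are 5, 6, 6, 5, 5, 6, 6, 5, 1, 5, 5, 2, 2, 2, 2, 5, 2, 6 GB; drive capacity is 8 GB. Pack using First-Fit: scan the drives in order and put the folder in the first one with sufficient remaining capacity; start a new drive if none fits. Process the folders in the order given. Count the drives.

12 drives

Put 5 GB in drive 1; 3 GB remain.
Put 6 GB in drive 2; 2 GB remain.
Put 6 GB in drive 3; 2 GB remain.
Put 5 GB in drive 4; 3 GB remain.
Put 5 GB in drive 5; 3 GB remain.
Put 6 GB in drive 6; 2 GB remain.
Put 6 GB in drive 7; 2 GB remain.
Put 5 GB in drive 8; 3 GB remain.
Put 1 GB in drive 1; 2 GB remain.
Put 5 GB in drive 9; 3 GB remain.
Put 5 GB in drive 10; 3 GB remain.
Put 2 GB in drive 1; 0 GB remain.
Put 2 GB in drive 2; 0 GB remain.
Put 2 GB in drive 3; 0 GB remain.
Put 2 GB in drive 4; 1 GB remain.
Put 5 GB in drive 11; 3 GB remain.
Put 2 GB in drive 5; 1 GB remain.
Put 6 GB in drive 12; 2 GB remain.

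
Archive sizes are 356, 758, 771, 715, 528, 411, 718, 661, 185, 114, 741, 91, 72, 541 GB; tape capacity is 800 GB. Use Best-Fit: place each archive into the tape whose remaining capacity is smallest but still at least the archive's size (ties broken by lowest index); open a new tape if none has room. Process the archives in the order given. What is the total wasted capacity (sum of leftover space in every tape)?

356 GB → tape 1 (remaining 444 GB)
758 GB → tape 2 (remaining 42 GB)
771 GB → tape 3 (remaining 29 GB)
715 GB → tape 4 (remaining 85 GB)
528 GB → tape 5 (remaining 272 GB)
411 GB → tape 1 (remaining 33 GB)
718 GB → tape 6 (remaining 82 GB)
661 GB → tape 7 (remaining 139 GB)
185 GB → tape 5 (remaining 87 GB)
114 GB → tape 7 (remaining 25 GB)
741 GB → tape 8 (remaining 59 GB)
91 GB → tape 9 (remaining 709 GB)
72 GB → tape 6 (remaining 10 GB)
541 GB → tape 9 (remaining 168 GB)
9 tapes × 800 GB = 7200 GB; used 6662 GB; unused 538 GB.

538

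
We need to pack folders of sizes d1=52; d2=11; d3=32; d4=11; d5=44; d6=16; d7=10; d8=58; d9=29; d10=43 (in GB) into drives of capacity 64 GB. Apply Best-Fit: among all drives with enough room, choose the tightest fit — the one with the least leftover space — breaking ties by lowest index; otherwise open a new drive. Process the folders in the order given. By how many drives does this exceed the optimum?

Best-Fit: [52,11] [32,11,10] [44,16] [58] [29] [43] → 6 drives.
Total size 306 GB; any packing needs at least ⌈306/64⌉ = 5 drives.
An optimal packing achieves that bound: [58] [52,11] [44,16] [43,11,10] [32,29] → 5 drives.
Excess: 6 − 5 = 1.

1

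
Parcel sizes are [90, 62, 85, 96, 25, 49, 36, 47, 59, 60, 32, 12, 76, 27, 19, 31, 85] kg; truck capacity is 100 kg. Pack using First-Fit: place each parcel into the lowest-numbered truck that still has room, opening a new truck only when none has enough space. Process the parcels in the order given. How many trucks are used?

truck 1: place 90 kg, 10 kg left
truck 2: place 62 kg, 38 kg left
truck 3: place 85 kg, 15 kg left
truck 4: place 96 kg, 4 kg left
truck 2: place 25 kg, 13 kg left
truck 5: place 49 kg, 51 kg left
truck 5: place 36 kg, 15 kg left
truck 6: place 47 kg, 53 kg left
truck 7: place 59 kg, 41 kg left
truck 8: place 60 kg, 40 kg left
truck 6: place 32 kg, 21 kg left
truck 2: place 12 kg, 1 kg left
truck 9: place 76 kg, 24 kg left
truck 7: place 27 kg, 14 kg left
truck 6: place 19 kg, 2 kg left
truck 8: place 31 kg, 9 kg left
truck 10: place 85 kg, 15 kg left

10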